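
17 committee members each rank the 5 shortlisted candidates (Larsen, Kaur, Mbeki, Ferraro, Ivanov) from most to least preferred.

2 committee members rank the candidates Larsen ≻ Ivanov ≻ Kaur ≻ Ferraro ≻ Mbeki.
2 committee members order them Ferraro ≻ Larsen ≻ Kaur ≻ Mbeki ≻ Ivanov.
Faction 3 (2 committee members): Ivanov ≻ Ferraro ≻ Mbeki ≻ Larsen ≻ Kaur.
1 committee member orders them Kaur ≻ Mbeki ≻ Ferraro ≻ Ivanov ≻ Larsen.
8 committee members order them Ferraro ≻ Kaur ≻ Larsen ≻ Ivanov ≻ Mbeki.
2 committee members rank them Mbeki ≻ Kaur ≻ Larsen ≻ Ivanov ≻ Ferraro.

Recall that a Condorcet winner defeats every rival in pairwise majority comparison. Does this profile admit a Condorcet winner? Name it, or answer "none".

Pairwise majorities:
Larsen–Kaur: Kaur 11–6.
Larsen vs Mbeki: Larsen, 12–5.
Larsen vs Ferraro: 2+2 = 4 for Larsen, 13 for Ferraro — Ferraro by 13–4.
Larsen vs Ivanov: Larsen is ranked higher on 2+2+8+2 = 14 ballots, Ivanov on 3. Larsen wins 14–3.
Kaur vs Mbeki: 13 to 4, Kaur.
Kaur–Ferraro: Ferraro 12–5.
Kaur vs Ivanov: 2+1+8+2 = 13 for Kaur, 4 for Ivanov — Kaur by 13–4.
Mbeki vs Ferraro: 3 to 14, Ferraro.
Mbeki vs Ivanov: Mbeki is ranked higher on 2+1+2 = 5 ballots, Ivanov on 12. Ivanov wins 12–5.
Ferraro–Ivanov: Ferraro 11–6.
Ferraro beats each of Larsen, Kaur, Mbeki, Ivanov — Ferraro is the Condorcet winner.

Ferraro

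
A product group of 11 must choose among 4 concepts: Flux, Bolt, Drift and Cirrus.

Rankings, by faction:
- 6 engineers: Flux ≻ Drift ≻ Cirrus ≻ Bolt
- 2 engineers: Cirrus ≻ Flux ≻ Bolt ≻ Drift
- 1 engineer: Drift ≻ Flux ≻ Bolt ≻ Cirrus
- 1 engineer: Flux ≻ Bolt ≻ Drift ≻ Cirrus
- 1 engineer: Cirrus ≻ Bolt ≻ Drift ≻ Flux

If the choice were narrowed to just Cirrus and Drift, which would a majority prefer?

Drift

Ballots ranking Cirrus above Drift: 2 + 1 = 3.
Ballots ranking Drift above Cirrus: 11 − 3 = 8.
Drift wins the head-to-head 8–3.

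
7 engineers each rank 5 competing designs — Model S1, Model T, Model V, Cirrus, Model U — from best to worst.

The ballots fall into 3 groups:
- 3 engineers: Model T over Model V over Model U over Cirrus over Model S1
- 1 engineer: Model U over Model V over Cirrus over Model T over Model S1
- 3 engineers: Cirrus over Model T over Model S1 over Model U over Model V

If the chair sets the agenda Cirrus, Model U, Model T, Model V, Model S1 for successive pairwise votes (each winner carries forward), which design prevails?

Round 1: Cirrus vs Model U — 3–4, Model U advances.
Round 2: Model U vs Model T — 1–6, Model T advances.
Round 3: Model T vs Model V — 6–1, Model T advances.
Round 4: Model T vs Model S1 — 7–0, Model T advances.
Model T survives the agenda.

Model T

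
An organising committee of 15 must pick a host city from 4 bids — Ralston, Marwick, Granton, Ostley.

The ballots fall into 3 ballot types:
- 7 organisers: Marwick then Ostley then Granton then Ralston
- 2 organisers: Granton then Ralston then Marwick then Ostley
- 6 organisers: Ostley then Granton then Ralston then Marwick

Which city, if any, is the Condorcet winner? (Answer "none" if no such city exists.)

none

Pairwise majorities:
Ralston vs Marwick: 8 to 7, Ralston.
Ralston vs Granton: Ralston is ranked higher on 0 ballots, Granton on 15. Granton wins 15–0.
Ralston vs Ostley: 2 to 13, Ostley.
Marwick vs Granton: 7 to 8, Granton.
Marwick vs Ostley: Marwick preferred on 7+2 = 9 ballots; Marwick wins 9–6.
Granton vs Ostley: Granton preferred on 2 ballots; Ostley wins 13–2.
Every city loses at least once (Ralston loses to Granton; Marwick loses to Ralston; Granton loses to Ostley; Ostley loses to Marwick). The majority relation contains the cycle Ralston > Marwick > Ostley > Ralston, so there is no Condorcet winner.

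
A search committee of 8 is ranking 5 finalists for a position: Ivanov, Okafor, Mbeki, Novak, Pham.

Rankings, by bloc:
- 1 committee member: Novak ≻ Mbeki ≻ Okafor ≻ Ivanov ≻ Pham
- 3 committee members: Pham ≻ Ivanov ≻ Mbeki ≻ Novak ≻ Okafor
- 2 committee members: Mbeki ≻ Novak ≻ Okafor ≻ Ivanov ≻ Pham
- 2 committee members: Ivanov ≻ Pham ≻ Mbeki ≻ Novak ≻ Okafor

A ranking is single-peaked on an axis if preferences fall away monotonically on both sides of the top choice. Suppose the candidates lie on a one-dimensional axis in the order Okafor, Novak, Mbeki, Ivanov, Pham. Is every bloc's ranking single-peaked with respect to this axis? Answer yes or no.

Axis positions: Okafor=1, Novak=2, Mbeki=3, Ivanov=4, Pham=5.
Bloc 1 (peak Novak at position 2): ranking walks positions 2-3-1-4-5, expanding outward from the peak — single-peaked.
Bloc 2 (peak Pham at position 5): ranking walks positions 5-4-3-2-1, expanding outward from the peak — single-peaked.
Bloc 3 (peak Mbeki at position 3): ranking walks positions 3-2-1-4-5, expanding outward from the peak — single-peaked.
Bloc 4 (peak Ivanov at position 4): ranking walks positions 4-5-3-2-1, expanding outward from the peak — single-peaked.
Every ranking is single-peaked on this axis.

yes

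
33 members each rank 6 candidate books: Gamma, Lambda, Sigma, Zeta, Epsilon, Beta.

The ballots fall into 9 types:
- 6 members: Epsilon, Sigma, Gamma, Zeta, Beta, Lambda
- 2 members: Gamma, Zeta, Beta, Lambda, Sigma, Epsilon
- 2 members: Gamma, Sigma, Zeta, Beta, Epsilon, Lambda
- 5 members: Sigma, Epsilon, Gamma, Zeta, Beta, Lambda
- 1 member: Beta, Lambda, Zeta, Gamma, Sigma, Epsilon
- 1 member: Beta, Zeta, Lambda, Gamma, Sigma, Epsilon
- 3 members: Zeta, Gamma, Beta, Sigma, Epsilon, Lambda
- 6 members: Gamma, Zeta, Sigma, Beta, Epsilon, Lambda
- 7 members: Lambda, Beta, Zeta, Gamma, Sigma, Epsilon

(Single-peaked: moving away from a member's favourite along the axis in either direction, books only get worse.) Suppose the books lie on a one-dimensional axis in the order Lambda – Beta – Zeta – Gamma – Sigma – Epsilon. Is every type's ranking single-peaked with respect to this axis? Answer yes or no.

yes

Axis positions: Lambda=1, Beta=2, Zeta=3, Gamma=4, Sigma=5, Epsilon=6.
Type 1 (peak Epsilon at position 6): ranking walks positions 6-5-4-3-2-1, expanding outward from the peak — single-peaked.
Type 2 (peak Gamma at position 4): ranking walks positions 4-3-2-1-5-6, expanding outward from the peak — single-peaked.
Type 3 (peak Gamma at position 4): ranking walks positions 4-5-3-2-6-1, expanding outward from the peak — single-peaked.
Type 4 (peak Sigma at position 5): ranking walks positions 5-6-4-3-2-1, expanding outward from the peak — single-peaked.
Type 5 (peak Beta at position 2): ranking walks positions 2-1-3-4-5-6, expanding outward from the peak — single-peaked.
Type 6 (peak Beta at position 2): ranking walks positions 2-3-1-4-5-6, expanding outward from the peak — single-peaked.
Type 7 (peak Zeta at position 3): ranking walks positions 3-4-2-5-6-1, expanding outward from the peak — single-peaked.
Type 8 (peak Gamma at position 4): ranking walks positions 4-3-5-2-6-1, expanding outward from the peak — single-peaked.
Type 9 (peak Lambda at position 1): ranking walks positions 1-2-3-4-5-6, expanding outward from the peak — single-peaked.
Every ranking is single-peaked on this axis.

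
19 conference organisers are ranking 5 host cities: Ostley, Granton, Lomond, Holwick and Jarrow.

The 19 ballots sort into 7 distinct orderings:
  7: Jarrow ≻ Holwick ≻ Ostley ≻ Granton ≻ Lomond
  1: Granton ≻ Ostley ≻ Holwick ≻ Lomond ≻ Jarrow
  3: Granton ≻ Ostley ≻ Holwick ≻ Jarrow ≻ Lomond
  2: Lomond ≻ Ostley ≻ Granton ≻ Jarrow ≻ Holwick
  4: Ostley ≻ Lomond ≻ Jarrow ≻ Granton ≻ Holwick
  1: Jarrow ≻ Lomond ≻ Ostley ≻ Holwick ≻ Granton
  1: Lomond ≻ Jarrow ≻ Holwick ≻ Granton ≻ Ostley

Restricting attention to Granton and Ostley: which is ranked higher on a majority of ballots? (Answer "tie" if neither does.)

Ostley

Ballots ranking Granton above Ostley: 1 + 3 + 1 = 5.
Ballots ranking Ostley above Granton: 19 − 5 = 14.
Ostley wins the head-to-head 14–5.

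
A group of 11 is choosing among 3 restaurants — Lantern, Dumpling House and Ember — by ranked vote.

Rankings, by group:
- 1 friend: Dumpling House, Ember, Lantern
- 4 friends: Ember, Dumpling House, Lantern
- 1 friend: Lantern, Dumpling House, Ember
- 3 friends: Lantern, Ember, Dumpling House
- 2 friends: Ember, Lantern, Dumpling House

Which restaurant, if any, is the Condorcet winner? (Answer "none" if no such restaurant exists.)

Pairwise majorities:
Lantern–Dumpling House: Lantern 6–5.
Lantern–Ember: Ember 7–4.
Dumpling House vs Ember: Ember wins 9–2.
Only Ember has no losses; Ember is the Condorcet winner.

Ember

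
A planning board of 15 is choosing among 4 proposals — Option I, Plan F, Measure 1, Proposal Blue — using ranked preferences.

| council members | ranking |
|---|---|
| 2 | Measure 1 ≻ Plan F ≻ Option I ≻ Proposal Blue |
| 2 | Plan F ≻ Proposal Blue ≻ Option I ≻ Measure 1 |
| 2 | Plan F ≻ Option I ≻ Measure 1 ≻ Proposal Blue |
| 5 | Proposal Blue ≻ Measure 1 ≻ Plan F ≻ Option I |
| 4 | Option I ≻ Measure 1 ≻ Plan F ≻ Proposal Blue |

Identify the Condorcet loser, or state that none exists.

Proposal Blue

Pairwise majorities:
Option I–Plan F: Plan F 11–4.
Option I–Measure 1: Option I 8–7.
Option I vs Proposal Blue: Option I preferred on 2+2+4 = 8 ballots; Option I wins 8–7.
Plan F vs Measure 1: Measure 1 wins 11–4.
Plan F–Proposal Blue: Plan F 10–5.
Measure 1–Proposal Blue: Measure 1 8–7.
Only Proposal Blue has no wins; Proposal Blue is the Condorcet loser.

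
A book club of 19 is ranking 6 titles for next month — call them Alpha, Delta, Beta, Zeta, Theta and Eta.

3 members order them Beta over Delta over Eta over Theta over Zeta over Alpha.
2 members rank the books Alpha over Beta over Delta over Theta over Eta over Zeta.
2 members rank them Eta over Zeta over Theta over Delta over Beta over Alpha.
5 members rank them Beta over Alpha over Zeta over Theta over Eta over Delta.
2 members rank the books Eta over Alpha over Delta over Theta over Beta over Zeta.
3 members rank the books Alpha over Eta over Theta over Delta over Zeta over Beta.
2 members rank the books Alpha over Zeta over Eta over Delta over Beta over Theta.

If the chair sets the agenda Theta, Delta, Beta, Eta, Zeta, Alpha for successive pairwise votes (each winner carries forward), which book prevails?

Round 1: Theta vs Delta — 10–9, Theta advances.
Round 2: Theta vs Beta — 7–12, Beta advances.
Round 3: Beta vs Eta — 10–9, Beta advances.
Round 4: Beta vs Zeta — 12–7, Beta advances.
Round 5: Beta vs Alpha — 10–9, Beta advances.
The agenda winner is Beta.

Beta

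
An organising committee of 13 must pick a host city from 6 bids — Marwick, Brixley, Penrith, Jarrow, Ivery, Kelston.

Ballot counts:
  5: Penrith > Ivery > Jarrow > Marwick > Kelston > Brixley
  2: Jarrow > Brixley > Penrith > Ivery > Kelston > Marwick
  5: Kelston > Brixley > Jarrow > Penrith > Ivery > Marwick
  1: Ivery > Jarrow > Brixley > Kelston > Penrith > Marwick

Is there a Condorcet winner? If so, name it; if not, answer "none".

Head-to-head results (13 organisers):
Marwick vs Brixley: 5 to 8, Brixley.
Marwick vs Penrith: 0 for Marwick, 13 for Penrith — Penrith by 13–0.
Marwick vs Jarrow: 0 to 13, Jarrow.
Marwick vs Ivery: 0 for Marwick, 13 for Ivery — Ivery by 13–0.
Marwick vs Kelston: Marwick is ranked higher on 5 ballots, Kelston on 8. Kelston wins 8–5.
Brixley vs Penrith: Brixley preferred on 2+5+1 = 8 ballots; Brixley wins 8–5.
Brixley vs Jarrow: 5 for Brixley, 8 for Jarrow — Jarrow by 8–5.
Brixley vs Ivery: 7 to 6, Brixley.
Brixley vs Kelston: 3 to 10, Kelston.
Penrith vs Jarrow: 5 for Penrith, 8 for Jarrow — Jarrow by 8–5.
Penrith vs Ivery: 12 to 1, Penrith.
Penrith vs Kelston: 5+2 = 7 for Penrith, 6 for Kelston — Penrith by 7–6.
Jarrow vs Ivery: 2+5 = 7 for Jarrow, 6 for Ivery — Jarrow by 7–6.
Jarrow vs Kelston: 8 to 5, Jarrow.
Ivery vs Kelston: 5+2+1 = 8 for Ivery, 5 for Kelston — Ivery by 8–5.
Jarrow defeats every rival head-to-head and is the Condorcet winner.

Jarrow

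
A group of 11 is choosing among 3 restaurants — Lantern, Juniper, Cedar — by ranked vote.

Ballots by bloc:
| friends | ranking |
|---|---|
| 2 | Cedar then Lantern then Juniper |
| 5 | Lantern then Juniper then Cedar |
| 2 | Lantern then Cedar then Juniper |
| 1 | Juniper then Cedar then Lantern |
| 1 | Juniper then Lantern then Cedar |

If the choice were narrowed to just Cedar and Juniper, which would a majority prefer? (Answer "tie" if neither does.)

Ballots ranking Cedar above Juniper: 2 + 2 = 4.
Ballots ranking Juniper above Cedar: 11 − 4 = 7.
Juniper wins the head-to-head 7–4.

Juniper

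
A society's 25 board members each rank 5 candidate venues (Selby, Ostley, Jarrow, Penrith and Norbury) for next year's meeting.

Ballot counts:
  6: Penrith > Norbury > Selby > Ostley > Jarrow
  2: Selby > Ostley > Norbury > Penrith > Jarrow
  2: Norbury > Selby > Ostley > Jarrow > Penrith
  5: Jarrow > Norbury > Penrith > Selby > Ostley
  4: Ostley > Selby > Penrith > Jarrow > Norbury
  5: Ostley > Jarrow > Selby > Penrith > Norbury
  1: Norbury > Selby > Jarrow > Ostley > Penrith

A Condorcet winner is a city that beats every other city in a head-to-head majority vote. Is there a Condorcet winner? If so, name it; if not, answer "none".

Head-to-head results (25 organisers):
Selby vs Ostley: 6+2+2+5+1 = 16 for Selby, 9 for Ostley — Selby by 16–9.
Selby vs Jarrow: Selby, 15–10.
Selby vs Penrith: 2+2+4+5+1 = 14 for Selby, 11 for Penrith — Selby by 14–11.
Selby vs Norbury: Norbury wins 14–11.
Ostley vs Jarrow: Ostley wins 19–6.
Ostley vs Penrith: 14 to 11, Ostley.
Ostley vs Norbury: Norbury wins 14–11.
Jarrow vs Penrith: Jarrow is ranked higher on 2+5+5+1 = 13 ballots, Penrith on 12. Jarrow wins 13–12.
Jarrow–Norbury: Jarrow 14–11.
Penrith–Norbury: Penrith 15–10.
No city is unbeaten: Selby loses to Norbury; Ostley loses to Selby; Jarrow loses to Selby; Penrith loses to Selby; Norbury loses to Jarrow. In particular Selby beats Jarrow beats Norbury beats Selby is a majority cycle — no Condorcet winner exists.

none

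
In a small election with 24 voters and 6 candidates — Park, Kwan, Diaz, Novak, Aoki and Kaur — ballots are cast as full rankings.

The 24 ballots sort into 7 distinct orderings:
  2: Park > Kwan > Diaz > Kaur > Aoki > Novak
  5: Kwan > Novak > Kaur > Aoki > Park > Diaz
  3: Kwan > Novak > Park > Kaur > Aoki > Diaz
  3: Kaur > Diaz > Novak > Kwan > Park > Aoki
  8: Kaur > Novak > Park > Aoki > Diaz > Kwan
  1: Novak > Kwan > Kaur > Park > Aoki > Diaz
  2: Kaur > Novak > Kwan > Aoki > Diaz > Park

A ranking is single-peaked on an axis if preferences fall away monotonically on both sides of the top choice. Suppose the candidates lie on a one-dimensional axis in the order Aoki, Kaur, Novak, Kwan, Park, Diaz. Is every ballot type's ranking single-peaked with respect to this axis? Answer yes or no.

no

Axis positions: Aoki=1, Kaur=2, Novak=3, Kwan=4, Park=5, Diaz=6.
Ballot type 1: ranking walks positions 5-4-6-2-1-3; Kaur is ranked above Novak even though Novak lies between Kaur and the peak Park on the axis — preferences dip and rise again. Not single-peaked.
Ballot type 2 (peak Kwan at position 4): ranking walks positions 4-3-2-1-5-6, expanding outward from the peak — single-peaked.
Ballot type 3 (peak Kwan at position 4): ranking walks positions 4-3-5-2-1-6, expanding outward from the peak — single-peaked.
Ballot type 4: ranking walks positions 2-6-3-4-5-1; Diaz is ranked above Novak even though Novak lies between Diaz and the peak Kaur on the axis — preferences dip and rise again. Not single-peaked.
Ballot type 5: ranking walks positions 2-3-5-1-6-4; Park is ranked above Kwan even though Kwan lies between Park and the peak Kaur on the axis — preferences dip and rise again. Not single-peaked.
Ballot type 6 (peak Novak at position 3): ranking walks positions 3-4-2-5-1-6, expanding outward from the peak — single-peaked.
Ballot type 7: ranking walks positions 2-3-4-1-6-5; Diaz is ranked above Park even though Park lies between Diaz and the peak Kaur on the axis — preferences dip and rise again. Not single-peaked.
Ballot type 1 violates single-peakedness, so the profile is not single-peaked on this axis.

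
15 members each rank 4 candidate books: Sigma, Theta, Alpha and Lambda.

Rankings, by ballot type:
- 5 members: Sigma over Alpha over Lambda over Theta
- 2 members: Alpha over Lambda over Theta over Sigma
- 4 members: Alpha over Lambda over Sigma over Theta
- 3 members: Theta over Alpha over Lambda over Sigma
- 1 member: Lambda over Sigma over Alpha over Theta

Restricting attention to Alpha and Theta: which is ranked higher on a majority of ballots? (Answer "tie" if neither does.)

Alpha

Ballots ranking Alpha above Theta: 5 + 2 + 4 + 1 = 12.
Ballots ranking Theta above Alpha: 15 − 12 = 3.
Alpha wins the head-to-head 12–3.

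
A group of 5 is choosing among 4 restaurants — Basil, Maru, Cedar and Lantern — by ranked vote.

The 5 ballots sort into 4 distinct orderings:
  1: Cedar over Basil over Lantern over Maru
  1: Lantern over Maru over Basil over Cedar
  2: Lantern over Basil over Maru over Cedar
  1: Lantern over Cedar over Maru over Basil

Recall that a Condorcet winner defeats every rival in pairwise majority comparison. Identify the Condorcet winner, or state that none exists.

Pairwise majorities:
Basil vs Maru: Basil is ranked higher on 1+2 = 3 ballots, Maru on 2. Basil wins 3–2.
Basil vs Cedar: 1+2 = 3 for Basil, 2 for Cedar — Basil by 3–2.
Basil vs Lantern: Lantern, 4–1.
Maru vs Cedar: Maru, 3–2.
Maru vs Lantern: Lantern, 5–0.
Cedar–Lantern: Lantern 4–1.
Lantern wins every pairwise contest, so Lantern is the Condorcet winner.

Lantern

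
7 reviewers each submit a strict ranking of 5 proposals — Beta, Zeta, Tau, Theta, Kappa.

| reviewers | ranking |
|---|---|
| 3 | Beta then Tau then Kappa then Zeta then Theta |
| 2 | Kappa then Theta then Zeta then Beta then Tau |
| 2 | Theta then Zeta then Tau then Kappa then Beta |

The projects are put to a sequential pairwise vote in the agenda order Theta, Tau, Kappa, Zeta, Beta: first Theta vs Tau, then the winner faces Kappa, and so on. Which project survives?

Kappa

Round 1: Theta vs Tau — 4–3, Theta advances.
Round 2: Theta vs Kappa — 2–5, Kappa advances.
Round 3: Kappa vs Zeta — 5–2, Kappa advances.
Round 4: Kappa vs Beta — 4–3, Kappa advances.
The agenda winner is Kappa.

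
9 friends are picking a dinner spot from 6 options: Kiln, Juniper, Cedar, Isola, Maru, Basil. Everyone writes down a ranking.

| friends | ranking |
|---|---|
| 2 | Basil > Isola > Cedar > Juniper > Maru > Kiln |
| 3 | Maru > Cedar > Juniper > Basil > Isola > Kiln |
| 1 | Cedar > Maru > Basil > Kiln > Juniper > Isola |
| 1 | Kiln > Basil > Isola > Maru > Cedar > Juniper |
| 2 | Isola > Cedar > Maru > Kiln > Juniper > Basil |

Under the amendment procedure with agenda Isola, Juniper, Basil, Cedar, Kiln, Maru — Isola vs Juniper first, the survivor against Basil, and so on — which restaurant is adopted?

Cedar

Round 1: Isola vs Juniper — 5–4, Isola advances.
Round 2: Isola vs Basil — 2–7, Basil advances.
Round 3: Basil vs Cedar — 3–6, Cedar advances.
Round 4: Cedar vs Kiln — 8–1, Cedar advances.
Round 5: Cedar vs Maru — 5–4, Cedar advances.
Cedar survives the agenda.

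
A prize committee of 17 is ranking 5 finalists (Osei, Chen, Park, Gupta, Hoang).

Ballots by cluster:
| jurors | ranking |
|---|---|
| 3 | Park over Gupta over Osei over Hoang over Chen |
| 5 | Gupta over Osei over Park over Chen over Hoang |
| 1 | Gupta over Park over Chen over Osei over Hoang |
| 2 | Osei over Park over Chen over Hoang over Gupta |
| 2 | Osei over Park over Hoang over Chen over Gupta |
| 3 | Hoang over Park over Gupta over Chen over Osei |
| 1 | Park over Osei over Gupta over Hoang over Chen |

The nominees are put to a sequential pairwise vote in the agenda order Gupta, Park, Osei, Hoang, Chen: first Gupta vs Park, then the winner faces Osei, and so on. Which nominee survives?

Osei

Round 1: Gupta vs Park — 6–11, Park advances.
Round 2: Park vs Osei — 8–9, Osei advances.
Round 3: Osei vs Hoang — 14–3, Osei advances.
Round 4: Osei vs Chen — 13–4, Osei advances.
The agenda winner is Osei.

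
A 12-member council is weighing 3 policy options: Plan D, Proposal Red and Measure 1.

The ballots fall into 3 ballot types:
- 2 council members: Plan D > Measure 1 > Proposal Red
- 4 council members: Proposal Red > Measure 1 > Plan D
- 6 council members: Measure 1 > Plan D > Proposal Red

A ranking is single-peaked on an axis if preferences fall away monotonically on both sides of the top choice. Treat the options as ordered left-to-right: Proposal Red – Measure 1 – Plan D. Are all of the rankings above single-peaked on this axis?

Axis positions: Proposal Red=1, Measure 1=2, Plan D=3.
Ballot type 1 (peak Plan D at position 3): ranking walks positions 3-2-1, expanding outward from the peak — single-peaked.
Ballot type 2 (peak Proposal Red at position 1): ranking walks positions 1-2-3, expanding outward from the peak — single-peaked.
Ballot type 3 (peak Measure 1 at position 2): ranking walks positions 2-3-1, expanding outward from the peak — single-peaked.
Every ranking is single-peaked on this axis.

yes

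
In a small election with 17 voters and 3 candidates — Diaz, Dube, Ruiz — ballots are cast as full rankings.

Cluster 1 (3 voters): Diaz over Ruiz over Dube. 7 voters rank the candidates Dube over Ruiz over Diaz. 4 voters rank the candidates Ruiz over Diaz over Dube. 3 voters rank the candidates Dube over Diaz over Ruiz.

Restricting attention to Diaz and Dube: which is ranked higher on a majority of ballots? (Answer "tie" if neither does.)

Dube

Ballots ranking Diaz above Dube: 3 + 4 = 7.
Ballots ranking Dube above Diaz: 17 − 7 = 10.
Dube wins the head-to-head 10–7.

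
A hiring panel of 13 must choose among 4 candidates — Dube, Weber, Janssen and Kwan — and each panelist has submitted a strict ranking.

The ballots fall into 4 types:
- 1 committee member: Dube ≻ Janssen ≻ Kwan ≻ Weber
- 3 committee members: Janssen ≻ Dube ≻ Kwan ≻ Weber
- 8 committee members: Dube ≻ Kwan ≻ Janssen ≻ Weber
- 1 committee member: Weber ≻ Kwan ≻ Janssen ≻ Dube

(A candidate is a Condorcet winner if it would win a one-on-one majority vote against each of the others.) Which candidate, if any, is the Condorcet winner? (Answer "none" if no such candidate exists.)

Pairwise majorities:
Dube–Weber: Dube 12–1.
Dube vs Janssen: Dube, 9–4.
Dube vs Kwan: Dube wins 12–1.
Weber–Janssen: Janssen 12–1.
Weber vs Kwan: Kwan, 12–1.
Janssen vs Kwan: Kwan, 9–4.
Dube defeats every rival head-to-head and is the Condorcet winner.

Dube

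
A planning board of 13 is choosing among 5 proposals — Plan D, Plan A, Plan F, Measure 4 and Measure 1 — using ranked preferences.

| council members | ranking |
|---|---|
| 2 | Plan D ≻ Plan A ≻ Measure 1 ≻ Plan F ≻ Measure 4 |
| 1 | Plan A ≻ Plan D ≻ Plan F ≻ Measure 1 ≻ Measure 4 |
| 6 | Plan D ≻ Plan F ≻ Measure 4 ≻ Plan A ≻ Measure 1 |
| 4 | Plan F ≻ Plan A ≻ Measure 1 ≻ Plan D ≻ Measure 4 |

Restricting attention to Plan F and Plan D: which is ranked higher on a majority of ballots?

Ballots ranking Plan F above Plan D: 4.
Ballots ranking Plan D above Plan F: 13 − 4 = 9.
Plan D wins the head-to-head 9–4.

Plan D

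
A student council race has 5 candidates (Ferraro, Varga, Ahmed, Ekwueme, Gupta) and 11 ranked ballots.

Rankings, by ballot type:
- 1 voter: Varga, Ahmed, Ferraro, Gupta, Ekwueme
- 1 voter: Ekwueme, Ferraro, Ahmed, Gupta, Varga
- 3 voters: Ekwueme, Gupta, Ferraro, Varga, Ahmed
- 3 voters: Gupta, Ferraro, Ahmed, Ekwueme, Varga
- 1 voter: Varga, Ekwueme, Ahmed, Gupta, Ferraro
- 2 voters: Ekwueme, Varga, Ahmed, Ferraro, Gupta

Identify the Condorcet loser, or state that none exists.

Pairwise majorities:
Ferraro vs Varga: 7 to 4, Ferraro.
Ferraro vs Ahmed: 7 to 4, Ferraro.
Ferraro vs Ekwueme: Ekwueme wins 7–4.
Ferraro vs Gupta: Gupta, 7–4.
Varga vs Ahmed: Varga wins 7–4.
Varga vs Ekwueme: Ekwueme wins 9–2.
Varga vs Gupta: Varga preferred on 1+1+2 = 4 ballots; Gupta wins 7–4.
Ahmed vs Ekwueme: 4 to 7, Ekwueme.
Ahmed–Gupta: Gupta 6–5.
Ekwueme vs Gupta: Ekwueme, 7–4.
Only Ahmed has no wins; Ahmed is the Condorcet loser.

Ahmed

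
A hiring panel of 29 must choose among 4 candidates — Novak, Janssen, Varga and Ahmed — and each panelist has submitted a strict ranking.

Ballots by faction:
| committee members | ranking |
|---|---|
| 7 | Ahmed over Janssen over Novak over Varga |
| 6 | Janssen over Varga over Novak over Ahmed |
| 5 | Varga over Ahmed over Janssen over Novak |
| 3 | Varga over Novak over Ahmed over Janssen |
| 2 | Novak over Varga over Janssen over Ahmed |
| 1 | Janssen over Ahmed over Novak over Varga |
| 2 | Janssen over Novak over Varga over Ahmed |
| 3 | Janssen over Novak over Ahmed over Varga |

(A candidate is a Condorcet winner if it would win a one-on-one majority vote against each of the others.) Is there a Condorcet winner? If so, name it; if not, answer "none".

Check each pair by majority over 29 ballots:
Novak vs Janssen: Janssen wins 24–5.
Novak vs Varga: Novak, 15–14.
Novak vs Ahmed: Novak wins 16–13.
Janssen–Varga: Janssen 19–10.
Janssen–Ahmed: Ahmed 15–14.
Varga vs Ahmed: Varga, 18–11.
Every candidate loses at least once (Novak loses to Janssen; Janssen loses to Ahmed; Varga loses to Novak; Ahmed loses to Novak). The majority relation contains the cycle Novak > Ahmed > Janssen > Novak, so there is no Condorcet winner.

none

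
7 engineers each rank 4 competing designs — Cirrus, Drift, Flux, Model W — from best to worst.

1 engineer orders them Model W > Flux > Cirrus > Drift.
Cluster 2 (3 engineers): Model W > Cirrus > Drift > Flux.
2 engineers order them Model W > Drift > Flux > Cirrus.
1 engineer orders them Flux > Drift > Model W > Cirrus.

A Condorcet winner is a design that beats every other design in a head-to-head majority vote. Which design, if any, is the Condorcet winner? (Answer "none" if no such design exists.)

Model W

Pairwise majorities:
Cirrus–Drift: Cirrus 4–3.
Cirrus vs Flux: Flux, 4–3.
Cirrus vs Model W: Model W wins 7–0.
Drift vs Flux: Drift wins 5–2.
Drift vs Model W: Model W, 6–1.
Flux–Model W: Model W 6–1.
Model W defeats every rival head-to-head and is the Condorcet winner.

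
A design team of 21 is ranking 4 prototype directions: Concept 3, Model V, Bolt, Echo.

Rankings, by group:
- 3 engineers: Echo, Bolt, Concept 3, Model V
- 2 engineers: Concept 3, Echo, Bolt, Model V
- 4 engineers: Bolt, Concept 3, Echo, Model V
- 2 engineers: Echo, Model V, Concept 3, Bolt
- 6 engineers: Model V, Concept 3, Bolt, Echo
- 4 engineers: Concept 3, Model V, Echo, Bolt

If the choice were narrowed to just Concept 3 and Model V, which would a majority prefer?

Ballots ranking Concept 3 above Model V: 3 + 2 + 4 + 4 = 13.
Ballots ranking Model V above Concept 3: 21 − 13 = 8.
Concept 3 wins the head-to-head 13–8.

Concept 3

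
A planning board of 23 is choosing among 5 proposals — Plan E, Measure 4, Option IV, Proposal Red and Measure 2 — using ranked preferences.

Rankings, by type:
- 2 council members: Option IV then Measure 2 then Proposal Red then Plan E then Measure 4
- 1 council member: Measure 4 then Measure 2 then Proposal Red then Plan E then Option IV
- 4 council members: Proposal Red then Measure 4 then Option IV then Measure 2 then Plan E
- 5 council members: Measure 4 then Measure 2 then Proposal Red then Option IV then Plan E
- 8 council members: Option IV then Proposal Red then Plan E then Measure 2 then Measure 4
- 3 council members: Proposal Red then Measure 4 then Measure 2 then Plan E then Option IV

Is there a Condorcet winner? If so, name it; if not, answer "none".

Pairwise majorities:
Plan E–Measure 4: Measure 4 13–10.
Plan E vs Option IV: 4 to 19, Option IV.
Plan E vs Proposal Red: Plan E is ranked higher on 0 ballots, Proposal Red on 23. Proposal Red wins 23–0.
Plan E vs Measure 2: Measure 2 wins 15–8.
Measure 4 vs Option IV: 1+4+5+3 = 13 for Measure 4, 10 for Option IV — Measure 4 by 13–10.
Measure 4 vs Proposal Red: Proposal Red wins 17–6.
Measure 4–Measure 2: Measure 4 13–10.
Option IV vs Proposal Red: Option IV preferred on 2+8 = 10 ballots; Proposal Red wins 13–10.
Option IV vs Measure 2: 14 to 9, Option IV.
Proposal Red vs Measure 2: Proposal Red is ranked higher on 4+8+3 = 15 ballots, Measure 2 on 8. Proposal Red wins 15–8.
Proposal Red wins every pairwise contest, so Proposal Red is the Condorcet winner.

Proposal Red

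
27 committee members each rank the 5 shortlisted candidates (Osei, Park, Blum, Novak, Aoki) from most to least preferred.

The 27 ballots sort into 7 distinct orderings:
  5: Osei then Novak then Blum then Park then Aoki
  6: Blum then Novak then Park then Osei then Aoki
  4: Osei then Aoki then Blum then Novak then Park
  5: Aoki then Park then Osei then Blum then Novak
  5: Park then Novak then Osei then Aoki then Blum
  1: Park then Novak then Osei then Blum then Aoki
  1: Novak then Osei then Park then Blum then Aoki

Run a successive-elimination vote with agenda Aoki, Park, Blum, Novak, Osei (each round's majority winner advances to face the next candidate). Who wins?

Osei

Round 1: Aoki vs Park — 9–18, Park advances.
Round 2: Park vs Blum — 12–15, Blum advances.
Round 3: Blum vs Novak — 15–12, Blum advances.
Round 4: Blum vs Osei — 6–21, Osei advances.
Osei survives the agenda.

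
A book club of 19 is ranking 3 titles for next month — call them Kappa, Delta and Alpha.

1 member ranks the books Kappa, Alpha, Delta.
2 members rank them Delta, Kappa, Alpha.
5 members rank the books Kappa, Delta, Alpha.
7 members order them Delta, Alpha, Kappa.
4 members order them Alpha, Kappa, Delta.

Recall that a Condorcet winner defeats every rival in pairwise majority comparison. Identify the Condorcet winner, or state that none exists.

none

Pairwise majorities:
Kappa–Delta: Kappa 10–9.
Kappa vs Alpha: 8 to 11, Alpha.
Delta vs Alpha: 2+5+7 = 14 for Delta, 5 for Alpha — Delta by 14–5.
No book is unbeaten: Kappa loses to Alpha; Delta loses to Kappa; Alpha loses to Delta. In particular Kappa → Delta → Alpha → Kappa is a majority cycle — no Condorcet winner exists.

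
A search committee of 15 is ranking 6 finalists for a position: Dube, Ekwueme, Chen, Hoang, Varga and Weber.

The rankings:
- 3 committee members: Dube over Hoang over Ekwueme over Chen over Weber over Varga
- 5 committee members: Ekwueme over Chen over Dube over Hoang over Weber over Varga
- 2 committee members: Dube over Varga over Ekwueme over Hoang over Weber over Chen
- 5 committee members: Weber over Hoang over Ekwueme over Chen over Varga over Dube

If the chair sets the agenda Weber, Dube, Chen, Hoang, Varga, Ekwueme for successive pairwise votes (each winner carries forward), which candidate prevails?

Hoang

Round 1: Weber vs Dube — 5–10, Dube advances.
Round 2: Dube vs Chen — 5–10, Chen advances.
Round 3: Chen vs Hoang — 5–10, Hoang advances.
Round 4: Hoang vs Varga — 13–2, Hoang advances.
Round 5: Hoang vs Ekwueme — 8–7, Hoang advances.
The agenda winner is Hoang.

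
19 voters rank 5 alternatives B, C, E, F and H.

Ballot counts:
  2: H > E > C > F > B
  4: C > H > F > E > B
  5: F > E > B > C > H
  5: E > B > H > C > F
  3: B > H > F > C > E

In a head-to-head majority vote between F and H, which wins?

H

Ballots ranking F above H: 5.
Ballots ranking H above F: 19 − 5 = 14.
H wins the head-to-head 14–5.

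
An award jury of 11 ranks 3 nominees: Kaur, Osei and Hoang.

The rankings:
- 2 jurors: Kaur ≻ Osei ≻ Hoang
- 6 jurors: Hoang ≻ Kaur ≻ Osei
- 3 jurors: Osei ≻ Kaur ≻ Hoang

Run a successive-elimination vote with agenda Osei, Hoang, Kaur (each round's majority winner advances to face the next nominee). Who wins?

Hoang

Round 1: Osei vs Hoang — 5–6, Hoang advances.
Round 2: Hoang vs Kaur — 6–5, Hoang advances.
The agenda winner is Hoang.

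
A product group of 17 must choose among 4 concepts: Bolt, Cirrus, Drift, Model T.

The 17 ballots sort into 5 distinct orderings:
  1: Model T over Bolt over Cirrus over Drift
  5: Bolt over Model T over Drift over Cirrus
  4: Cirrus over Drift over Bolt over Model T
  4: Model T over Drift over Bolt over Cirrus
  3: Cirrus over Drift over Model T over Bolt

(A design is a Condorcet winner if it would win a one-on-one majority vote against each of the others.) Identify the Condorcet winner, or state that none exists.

none

Check each pair by majority over 17 ballots:
Bolt vs Cirrus: 1+5+4 = 10 for Bolt, 7 for Cirrus — Bolt by 10–7.
Bolt vs Drift: Bolt preferred on 1+5 = 6 ballots; Drift wins 11–6.
Bolt vs Model T: Bolt preferred on 5+4 = 9 ballots; Bolt wins 9–8.
Cirrus vs Drift: 1+4+3 = 8 for Cirrus, 9 for Drift — Drift by 9–8.
Cirrus vs Model T: Cirrus preferred on 4+3 = 7 ballots; Model T wins 10–7.
Drift vs Model T: Drift preferred on 4+3 = 7 ballots; Model T wins 10–7.
No design is unbeaten: Bolt loses to Drift; Cirrus loses to Bolt; Drift loses to Model T; Model T loses to Bolt. In particular Bolt → Model T → Drift → Bolt is a majority cycle — no Condorcet winner exists.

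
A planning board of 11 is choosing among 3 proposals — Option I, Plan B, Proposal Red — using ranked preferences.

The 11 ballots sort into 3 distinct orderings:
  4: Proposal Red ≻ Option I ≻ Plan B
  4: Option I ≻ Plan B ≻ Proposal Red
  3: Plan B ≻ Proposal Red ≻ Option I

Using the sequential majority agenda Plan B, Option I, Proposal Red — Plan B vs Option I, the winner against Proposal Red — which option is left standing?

Round 1: Plan B vs Option I — 3–8, Option I advances.
Round 2: Option I vs Proposal Red — 4–7, Proposal Red advances.
The agenda winner is Proposal Red.

Proposal Red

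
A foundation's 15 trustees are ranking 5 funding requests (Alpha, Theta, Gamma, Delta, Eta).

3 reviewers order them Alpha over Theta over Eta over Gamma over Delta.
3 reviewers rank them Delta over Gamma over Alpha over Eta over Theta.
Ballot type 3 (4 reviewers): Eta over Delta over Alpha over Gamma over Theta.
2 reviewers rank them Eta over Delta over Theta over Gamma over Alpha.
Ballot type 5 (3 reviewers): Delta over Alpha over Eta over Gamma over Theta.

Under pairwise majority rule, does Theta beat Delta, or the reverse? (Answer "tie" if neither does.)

Ballots ranking Theta above Delta: 3.
Ballots ranking Delta above Theta: 15 − 3 = 12.
Delta wins the head-to-head 12–3.

Delta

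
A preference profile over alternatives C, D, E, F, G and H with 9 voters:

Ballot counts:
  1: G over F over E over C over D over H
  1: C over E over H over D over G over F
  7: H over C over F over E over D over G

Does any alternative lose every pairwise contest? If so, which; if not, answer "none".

G

Pairwise majorities:
C–D: C 9–0.
C vs E: 1+7 = 8 for C, 1 for E — C by 8–1.
C vs F: C preferred on 1+7 = 8 ballots; C wins 8–1.
C vs G: C wins 8–1.
C vs H: C preferred on 1+1 = 2 ballots; H wins 7–2.
D vs E: E wins 9–0.
D vs F: F, 8–1.
D vs G: D, 8–1.
D vs H: D preferred on 1 ballot; H wins 8–1.
E vs F: E is ranked higher on 1 ballot, F on 8. F wins 8–1.
E vs G: E wins 8–1.
E–H: H 7–2.
F vs G: F preferred on 7 ballots; F wins 7–2.
F vs H: 1 for F, 8 for H — H by 8–1.
G–H: H 8–1.
G loses to every other alternative — it is the Condorcet loser.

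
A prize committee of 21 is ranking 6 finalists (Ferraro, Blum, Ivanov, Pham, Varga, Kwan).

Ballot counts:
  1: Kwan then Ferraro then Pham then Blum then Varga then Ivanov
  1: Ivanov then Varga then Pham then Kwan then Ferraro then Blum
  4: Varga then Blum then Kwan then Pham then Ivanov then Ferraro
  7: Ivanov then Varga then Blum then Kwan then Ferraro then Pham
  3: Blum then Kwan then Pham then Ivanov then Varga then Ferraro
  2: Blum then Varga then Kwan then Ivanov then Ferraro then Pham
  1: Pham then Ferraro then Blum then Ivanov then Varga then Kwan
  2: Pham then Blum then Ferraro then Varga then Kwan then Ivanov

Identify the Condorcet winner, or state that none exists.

Pairwise majorities:
Ferraro vs Blum: Ferraro preferred on 1+1+1 = 3 ballots; Blum wins 18–3.
Ferraro vs Ivanov: Ivanov, 17–4.
Ferraro–Pham: Pham 11–10.
Ferraro vs Varga: Varga, 17–4.
Ferraro vs Kwan: Ferraro is ranked higher on 1+2 = 3 ballots, Kwan on 18. Kwan wins 18–3.
Blum vs Ivanov: Blum is ranked higher on 1+4+3+2+1+2 = 13 ballots, Ivanov on 8. Blum wins 13–8.
Blum vs Pham: Blum preferred on 4+7+3+2 = 16 ballots; Blum wins 16–5.
Blum vs Varga: Varga, 12–9.
Blum vs Kwan: 19 to 2, Blum.
Ivanov vs Pham: Pham wins 11–10.
Ivanov vs Varga: 1+7+3+1 = 12 for Ivanov, 9 for Varga — Ivanov by 12–9.
Ivanov vs Kwan: Ivanov preferred on 1+7+1 = 9 ballots; Kwan wins 12–9.
Pham–Varga: Varga 14–7.
Pham vs Kwan: Kwan wins 17–4.
Varga vs Kwan: Varga, 17–4.
Each nominee drops at least one matchup (Ferraro loses to Blum; Blum loses to Varga; Ivanov loses to Blum; Pham loses to Blum; Varga loses to Ivanov; Kwan loses to Blum); the cycle Blum → Ivanov → Varga → Blum rules out a Condorcet winner.

none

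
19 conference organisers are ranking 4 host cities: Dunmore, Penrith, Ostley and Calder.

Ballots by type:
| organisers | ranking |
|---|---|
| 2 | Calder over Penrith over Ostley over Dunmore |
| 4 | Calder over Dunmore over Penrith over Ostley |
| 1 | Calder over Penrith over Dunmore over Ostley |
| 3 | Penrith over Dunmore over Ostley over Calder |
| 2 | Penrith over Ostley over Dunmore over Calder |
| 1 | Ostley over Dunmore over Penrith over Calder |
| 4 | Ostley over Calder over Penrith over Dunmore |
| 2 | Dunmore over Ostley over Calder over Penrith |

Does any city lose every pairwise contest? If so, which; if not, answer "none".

none

Pairwise majorities:
Dunmore–Penrith: Penrith 12–7.
Dunmore vs Ostley: Dunmore preferred on 4+1+3+2 = 10 ballots; Dunmore wins 10–9.
Dunmore vs Calder: 3+2+1+2 = 8 for Dunmore, 11 for Calder — Calder by 11–8.
Penrith vs Ostley: 12 to 7, Penrith.
Penrith vs Calder: Calder, 13–6.
Ostley vs Calder: 3+2+1+4+2 = 12 for Ostley, 7 for Calder — Ostley by 12–7.
Each city has at least one pairwise win (Dunmore beats Ostley; Penrith beats Dunmore; Ostley beats Calder; Calder beats Dunmore) — no Condorcet loser.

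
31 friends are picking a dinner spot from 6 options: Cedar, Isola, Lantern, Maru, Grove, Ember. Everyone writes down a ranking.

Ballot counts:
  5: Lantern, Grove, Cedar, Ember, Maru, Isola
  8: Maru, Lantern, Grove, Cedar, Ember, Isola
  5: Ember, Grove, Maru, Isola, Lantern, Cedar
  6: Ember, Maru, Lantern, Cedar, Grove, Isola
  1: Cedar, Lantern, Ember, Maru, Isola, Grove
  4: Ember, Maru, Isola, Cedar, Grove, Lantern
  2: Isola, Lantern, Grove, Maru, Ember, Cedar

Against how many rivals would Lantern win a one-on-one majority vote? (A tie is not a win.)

Lantern against each rival (31 friends):
Lantern–Cedar: Lantern 26–5.
Lantern vs Isola: 5+8+6+1 = 20 for Lantern, 11 for Isola — Lantern by 20–11.
Lantern vs Maru: 5+1+2 = 8 for Lantern, 23 for Maru — Maru by 23–8.
Lantern vs Grove: Lantern is ranked higher on 5+8+6+1+2 = 22 ballots, Grove on 9. Lantern wins 22–9.
Lantern vs Ember: Lantern preferred on 5+8+1+2 = 16 ballots; Lantern wins 16–15.
Lantern beats Cedar, Isola, Grove, Ember; loses to Maru — 4 pairwise wins.

4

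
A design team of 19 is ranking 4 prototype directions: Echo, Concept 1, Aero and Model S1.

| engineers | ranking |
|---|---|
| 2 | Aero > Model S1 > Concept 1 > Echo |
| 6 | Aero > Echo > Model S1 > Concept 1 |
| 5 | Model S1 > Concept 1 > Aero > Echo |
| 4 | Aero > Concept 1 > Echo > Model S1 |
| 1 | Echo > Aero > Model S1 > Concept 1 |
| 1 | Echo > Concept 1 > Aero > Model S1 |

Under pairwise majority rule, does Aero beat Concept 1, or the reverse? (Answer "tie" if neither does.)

Ballots ranking Aero above Concept 1: 2 + 6 + 4 + 1 = 13.
Ballots ranking Concept 1 above Aero: 19 − 13 = 6.
Aero wins the head-to-head 13–6.

Aero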